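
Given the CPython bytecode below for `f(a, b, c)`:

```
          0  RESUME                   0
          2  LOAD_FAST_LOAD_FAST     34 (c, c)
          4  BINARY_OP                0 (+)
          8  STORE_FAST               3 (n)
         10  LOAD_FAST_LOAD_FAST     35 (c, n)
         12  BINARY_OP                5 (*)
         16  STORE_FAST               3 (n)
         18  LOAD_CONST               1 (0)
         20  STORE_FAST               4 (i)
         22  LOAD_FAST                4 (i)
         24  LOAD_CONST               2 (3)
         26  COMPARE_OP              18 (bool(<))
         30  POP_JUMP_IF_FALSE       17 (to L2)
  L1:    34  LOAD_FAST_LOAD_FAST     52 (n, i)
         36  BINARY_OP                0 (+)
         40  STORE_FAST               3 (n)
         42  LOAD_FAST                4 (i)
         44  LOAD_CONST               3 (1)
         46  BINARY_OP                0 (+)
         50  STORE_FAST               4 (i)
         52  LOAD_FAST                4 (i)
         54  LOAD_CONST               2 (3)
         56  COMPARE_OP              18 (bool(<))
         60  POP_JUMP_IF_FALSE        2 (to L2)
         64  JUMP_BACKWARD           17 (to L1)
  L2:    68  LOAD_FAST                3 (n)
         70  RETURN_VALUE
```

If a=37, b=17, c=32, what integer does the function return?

2051

LOAD_FAST_LOAD_FAST c,c → push 32,32. Stack: [32, 32]
BINARY_OP + → 32 + 32 = 64. Stack: [64]
STORE_FAST n → n=64. Stack: []
LOAD_FAST_LOAD_FAST c,n → push 32,64. Stack: [32, 64]
BINARY_OP * → 32 * 64 = 2048. Stack: [2048]
STORE_FAST n → n=2048. Stack: []
LOAD_CONST → push 0. Stack: [0]
STORE_FAST i → i=0. Stack: []
LOAD_FAST i → push 0. Stack: [0]
LOAD_CONST → push 3. Stack: [0, 3]
COMPARE_OP bool(<) → 0 vs 3 = True. Stack: [True]
POP_JUMP_IF_FALSE → pop True; no jump. Stack: []
LOAD_FAST_LOAD_FAST n,i → push 2048,0. Stack: [2048, 0]
BINARY_OP + → 2048 + 0 = 2048. Stack: [2048]
STORE_FAST n → n=2048. Stack: []
LOAD_FAST i → push 0. Stack: [0]
LOAD_CONST → push 1. Stack: [0, 1]
BINARY_OP + → 0 + 1 = 1. Stack: [1]
STORE_FAST i → i=1. Stack: []
LOAD_FAST i → push 1. Stack: [1]
LOAD_CONST → push 3. Stack: [1, 3]
COMPARE_OP bool(<) → 1 vs 3 = True. Stack: [True]
POP_JUMP_IF_FALSE → pop True; no jump. Stack: []
LOAD_FAST_LOAD_FAST n,i → push 2048,1. Stack: [2048, 1]
BINARY_OP + → 2048 + 1 = 2049. Stack: [2049]
STORE_FAST n → n=2049. Stack: []
LOAD_FAST i → push 1. Stack: [1]
LOAD_CONST → push 1. Stack: [1, 1]
BINARY_OP + → 1 + 1 = 2. Stack: [2]
STORE_FAST i → i=2. Stack: []
LOAD_FAST i → push 2. Stack: [2]
LOAD_CONST → push 3. Stack: [2, 3]
COMPARE_OP bool(<) → 2 vs 3 = True. Stack: [True]
POP_JUMP_IF_FALSE → pop True; no jump. Stack: []
LOAD_FAST_LOAD_FAST n,i → push 2049,2. Stack: [2049, 2]
BINARY_OP + → 2049 + 2 = 2051. Stack: [2051]
STORE_FAST n → n=2051. Stack: []
LOAD_FAST i → push 2. Stack: [2]
LOAD_CONST → push 1. Stack: [2, 1]
BINARY_OP + → 2 + 1 = 3. Stack: [3]
STORE_FAST i → i=3. Stack: []
LOAD_FAST i → push 3. Stack: [3]
LOAD_CONST → push 3. Stack: [3, 3]
COMPARE_OP bool(<) → 3 vs 3 = False. Stack: [False]
POP_JUMP_IF_FALSE → pop False; jump. Stack: []
LOAD_FAST n → push 2051. Stack: [2051]
RETURN_VALUE → return 2051.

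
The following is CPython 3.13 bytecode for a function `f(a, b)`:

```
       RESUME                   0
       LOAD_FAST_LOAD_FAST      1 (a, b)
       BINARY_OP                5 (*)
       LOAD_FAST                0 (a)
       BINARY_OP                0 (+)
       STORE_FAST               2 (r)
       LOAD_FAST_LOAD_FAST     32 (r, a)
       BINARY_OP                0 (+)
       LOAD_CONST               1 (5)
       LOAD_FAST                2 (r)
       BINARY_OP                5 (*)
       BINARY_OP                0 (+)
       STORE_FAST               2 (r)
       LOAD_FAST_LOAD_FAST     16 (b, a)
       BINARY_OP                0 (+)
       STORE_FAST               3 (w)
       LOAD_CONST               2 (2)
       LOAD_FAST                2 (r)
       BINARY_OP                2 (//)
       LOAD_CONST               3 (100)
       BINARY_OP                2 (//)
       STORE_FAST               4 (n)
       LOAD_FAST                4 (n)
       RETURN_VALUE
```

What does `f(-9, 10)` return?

-1

LOAD_FAST_LOAD_FAST a,b → push -9,10. Stack: [-9, 10]
BINARY_OP * → -9 * 10 = -90. Stack: [-90]
LOAD_FAST a → push -9. Stack: [-90, -9]
BINARY_OP + → -90 + -9 = -99. Stack: [-99]
STORE_FAST r → r=-99. Stack: []
LOAD_FAST_LOAD_FAST r,a → push -99,-9. Stack: [-99, -9]
BINARY_OP + → -99 + -9 = -108. Stack: [-108]
LOAD_CONST → push 5. Stack: [-108, 5]
LOAD_FAST r → push -99. Stack: [-108, 5, -99]
BINARY_OP * → 5 * -99 = -495. Stack: [-108, -495]
BINARY_OP + → -108 + -495 = -603. Stack: [-603]
STORE_FAST r → r=-603. Stack: []
LOAD_FAST_LOAD_FAST b,a → push 10,-9. Stack: [10, -9]
BINARY_OP + → 10 + -9 = 1. Stack: [1]
STORE_FAST w → w=1. Stack: []
LOAD_CONST → push 2. Stack: [2]
LOAD_FAST r → push -603. Stack: [2, -603]
BINARY_OP // → 2 // -603 = -1. Stack: [-1]
LOAD_CONST → push 100. Stack: [-1, 100]
BINARY_OP // → -1 // 100 = -1. Stack: [-1]
STORE_FAST n → n=-1. Stack: []
LOAD_FAST n → push -1. Stack: [-1]
RETURN_VALUE → return -1.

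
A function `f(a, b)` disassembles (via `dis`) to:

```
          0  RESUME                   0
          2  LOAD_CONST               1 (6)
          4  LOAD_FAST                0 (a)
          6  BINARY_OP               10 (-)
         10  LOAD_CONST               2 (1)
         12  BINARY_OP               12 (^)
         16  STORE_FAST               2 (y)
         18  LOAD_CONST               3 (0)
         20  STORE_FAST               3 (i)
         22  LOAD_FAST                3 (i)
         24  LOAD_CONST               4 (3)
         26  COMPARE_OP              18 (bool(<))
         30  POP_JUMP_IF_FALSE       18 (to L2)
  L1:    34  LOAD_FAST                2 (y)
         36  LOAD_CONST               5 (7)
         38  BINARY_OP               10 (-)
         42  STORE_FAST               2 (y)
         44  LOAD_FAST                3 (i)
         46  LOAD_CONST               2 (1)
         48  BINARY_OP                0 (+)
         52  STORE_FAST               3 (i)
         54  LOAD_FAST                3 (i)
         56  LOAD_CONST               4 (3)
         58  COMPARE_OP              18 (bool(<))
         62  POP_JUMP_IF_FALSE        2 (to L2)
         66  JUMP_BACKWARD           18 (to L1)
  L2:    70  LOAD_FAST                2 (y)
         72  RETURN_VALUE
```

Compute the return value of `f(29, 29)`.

LOAD_CONST → push 6. Stack: [6]
LOAD_FAST a → push 29. Stack: [6, 29]
BINARY_OP - → 6 - 29 = -23. Stack: [-23]
LOAD_CONST → push 1. Stack: [-23, 1]
BINARY_OP ^ → -23 ^ 1 = -24. Stack: [-24]
STORE_FAST y → y=-24. Stack: []
LOAD_CONST → push 0. Stack: [0]
STORE_FAST i → i=0. Stack: []
LOAD_FAST i → push 0. Stack: [0]
LOAD_CONST → push 3. Stack: [0, 3]
COMPARE_OP bool(<) → 0 vs 3 = True. Stack: [True]
POP_JUMP_IF_FALSE → pop True; no jump. Stack: []
LOAD_FAST y → push -24. Stack: [-24]
LOAD_CONST → push 7. Stack: [-24, 7]
BINARY_OP - → -24 - 7 = -31. Stack: [-31]
STORE_FAST y → y=-31. Stack: []
LOAD_FAST i → push 0. Stack: [0]
LOAD_CONST → push 1. Stack: [0, 1]
BINARY_OP + → 0 + 1 = 1. Stack: [1]
STORE_FAST i → i=1. Stack: []
LOAD_FAST i → push 1. Stack: [1]
LOAD_CONST → push 3. Stack: [1, 3]
COMPARE_OP bool(<) → 1 vs 3 = True. Stack: [True]
POP_JUMP_IF_FALSE → pop True; no jump. Stack: []
LOAD_FAST y → push -31. Stack: [-31]
LOAD_CONST → push 7. Stack: [-31, 7]
BINARY_OP - → -31 - 7 = -38. Stack: [-38]
STORE_FAST y → y=-38. Stack: []
LOAD_FAST i → push 1. Stack: [1]
LOAD_CONST → push 1. Stack: [1, 1]
BINARY_OP + → 1 + 1 = 2. Stack: [2]
STORE_FAST i → i=2. Stack: []
LOAD_FAST i → push 2. Stack: [2]
LOAD_CONST → push 3. Stack: [2, 3]
COMPARE_OP bool(<) → 2 vs 3 = True. Stack: [True]
POP_JUMP_IF_FALSE → pop True; no jump. Stack: []
LOAD_FAST y → push -38. Stack: [-38]
LOAD_CONST → push 7. Stack: [-38, 7]
BINARY_OP - → -38 - 7 = -45. Stack: [-45]
STORE_FAST y → y=-45. Stack: []
LOAD_FAST i → push 2. Stack: [2]
LOAD_CONST → push 1. Stack: [2, 1]
BINARY_OP + → 2 + 1 = 3. Stack: [3]
STORE_FAST i → i=3. Stack: []
LOAD_FAST i → push 3. Stack: [3]
LOAD_CONST → push 3. Stack: [3, 3]
COMPARE_OP bool(<) → 3 vs 3 = False. Stack: [False]
POP_JUMP_IF_FALSE → pop False; jump. Stack: []
LOAD_FAST y → push -45. Stack: [-45]
RETURN_VALUE → return -45.

-45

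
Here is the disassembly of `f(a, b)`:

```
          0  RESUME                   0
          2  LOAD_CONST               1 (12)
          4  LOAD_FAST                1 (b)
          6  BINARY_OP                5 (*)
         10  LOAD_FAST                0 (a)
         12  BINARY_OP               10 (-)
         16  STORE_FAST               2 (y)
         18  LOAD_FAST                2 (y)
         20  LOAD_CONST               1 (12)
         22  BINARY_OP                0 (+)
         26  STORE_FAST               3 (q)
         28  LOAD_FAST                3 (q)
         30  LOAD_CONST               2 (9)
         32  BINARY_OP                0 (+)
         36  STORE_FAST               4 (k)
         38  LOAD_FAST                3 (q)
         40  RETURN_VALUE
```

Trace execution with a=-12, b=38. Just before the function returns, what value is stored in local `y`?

LOAD_CONST → push 12. Stack: [12]
LOAD_FAST b → push 38. Stack: [12, 38]
BINARY_OP * → 12 * 38 = 456. Stack: [456]
LOAD_FAST a → push -12. Stack: [456, -12]
BINARY_OP - → 456 - -12 = 468. Stack: [468]
STORE_FAST y → y=468. Stack: []
LOAD_FAST y → push 468. Stack: [468]
LOAD_CONST → push 12. Stack: [468, 12]
BINARY_OP + → 468 + 12 = 480. Stack: [480]
STORE_FAST q → q=480. Stack: []
LOAD_FAST q → push 480. Stack: [480]
LOAD_CONST → push 9. Stack: [480, 9]
BINARY_OP + → 480 + 9 = 489. Stack: [489]
STORE_FAST k → k=489. Stack: []
LOAD_FAST q → push 480. Stack: [480]
RETURN_VALUE → return 480.

468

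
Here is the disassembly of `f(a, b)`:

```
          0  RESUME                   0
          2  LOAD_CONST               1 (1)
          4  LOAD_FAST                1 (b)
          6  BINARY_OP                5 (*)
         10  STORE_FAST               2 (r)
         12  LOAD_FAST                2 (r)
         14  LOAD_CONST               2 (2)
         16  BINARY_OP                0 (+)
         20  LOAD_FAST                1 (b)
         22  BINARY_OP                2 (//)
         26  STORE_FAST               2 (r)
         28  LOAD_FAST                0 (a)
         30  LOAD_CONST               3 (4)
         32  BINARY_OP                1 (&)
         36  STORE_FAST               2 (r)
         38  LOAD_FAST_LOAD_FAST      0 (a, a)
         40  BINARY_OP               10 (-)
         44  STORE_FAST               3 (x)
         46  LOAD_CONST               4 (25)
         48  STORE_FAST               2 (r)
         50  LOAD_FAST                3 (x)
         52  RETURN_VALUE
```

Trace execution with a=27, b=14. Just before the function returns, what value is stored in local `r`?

25

LOAD_CONST → push 1. Stack: [1]
LOAD_FAST b → push 14. Stack: [1, 14]
BINARY_OP * → 1 * 14 = 14. Stack: [14]
STORE_FAST r → r=14. Stack: []
LOAD_FAST r → push 14. Stack: [14]
LOAD_CONST → push 2. Stack: [14, 2]
BINARY_OP + → 14 + 2 = 16. Stack: [16]
LOAD_FAST b → push 14. Stack: [16, 14]
BINARY_OP // → 16 // 14 = 1. Stack: [1]
STORE_FAST r → r=1. Stack: []
LOAD_FAST a → push 27. Stack: [27]
LOAD_CONST → push 4. Stack: [27, 4]
BINARY_OP & → 27 & 4 = 0. Stack: [0]
STORE_FAST r → r=0. Stack: []
LOAD_FAST_LOAD_FAST a,a → push 27,27. Stack: [27, 27]
BINARY_OP - → 27 - 27 = 0. Stack: [0]
STORE_FAST x → x=0. Stack: []
LOAD_CONST → push 25. Stack: [25]
STORE_FAST r → r=25. Stack: []
LOAD_FAST x → push 0. Stack: [0]
RETURN_VALUE → return 0.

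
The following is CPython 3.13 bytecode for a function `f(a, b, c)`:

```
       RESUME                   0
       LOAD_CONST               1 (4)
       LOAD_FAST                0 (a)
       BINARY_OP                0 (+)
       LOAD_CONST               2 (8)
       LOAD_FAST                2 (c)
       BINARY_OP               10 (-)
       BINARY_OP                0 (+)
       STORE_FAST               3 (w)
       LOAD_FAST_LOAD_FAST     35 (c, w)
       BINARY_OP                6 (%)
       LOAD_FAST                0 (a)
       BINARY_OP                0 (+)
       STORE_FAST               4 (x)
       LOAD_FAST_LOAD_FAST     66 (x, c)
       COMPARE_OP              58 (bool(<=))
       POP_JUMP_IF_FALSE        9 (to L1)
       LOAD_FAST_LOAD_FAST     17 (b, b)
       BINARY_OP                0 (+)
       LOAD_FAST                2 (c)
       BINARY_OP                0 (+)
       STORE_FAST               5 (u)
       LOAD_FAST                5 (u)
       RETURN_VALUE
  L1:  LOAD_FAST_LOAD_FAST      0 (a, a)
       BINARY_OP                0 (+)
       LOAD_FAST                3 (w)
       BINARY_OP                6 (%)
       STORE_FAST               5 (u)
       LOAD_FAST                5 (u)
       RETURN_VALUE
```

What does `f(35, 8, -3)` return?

LOAD_CONST → push 4. Stack: [4]
LOAD_FAST a → push 35. Stack: [4, 35]
BINARY_OP + → 4 + 35 = 39. Stack: [39]
LOAD_CONST → push 8. Stack: [39, 8]
LOAD_FAST c → push -3. Stack: [39, 8, -3]
BINARY_OP - → 8 - -3 = 11. Stack: [39, 11]
BINARY_OP + → 39 + 11 = 50. Stack: [50]
STORE_FAST w → w=50. Stack: []
LOAD_FAST_LOAD_FAST c,w → push -3,50. Stack: [-3, 50]
BINARY_OP % → -3 % 50 = 47. Stack: [47]
LOAD_FAST a → push 35. Stack: [47, 35]
BINARY_OP + → 47 + 35 = 82. Stack: [82]
STORE_FAST x → x=82. Stack: []
LOAD_FAST_LOAD_FAST x,c → push 82,-3. Stack: [82, -3]
COMPARE_OP bool(<=) → 82 vs -3 = False. Stack: [False]
POP_JUMP_IF_FALSE → pop False; jump. Stack: []
LOAD_FAST_LOAD_FAST a,a → push 35,35. Stack: [35, 35]
BINARY_OP + → 35 + 35 = 70. Stack: [70]
LOAD_FAST w → push 50. Stack: [70, 50]
BINARY_OP % → 70 % 50 = 20. Stack: [20]
STORE_FAST u → u=20. Stack: []
LOAD_FAST u → push 20. Stack: [20]
RETURN_VALUE → return 20.

20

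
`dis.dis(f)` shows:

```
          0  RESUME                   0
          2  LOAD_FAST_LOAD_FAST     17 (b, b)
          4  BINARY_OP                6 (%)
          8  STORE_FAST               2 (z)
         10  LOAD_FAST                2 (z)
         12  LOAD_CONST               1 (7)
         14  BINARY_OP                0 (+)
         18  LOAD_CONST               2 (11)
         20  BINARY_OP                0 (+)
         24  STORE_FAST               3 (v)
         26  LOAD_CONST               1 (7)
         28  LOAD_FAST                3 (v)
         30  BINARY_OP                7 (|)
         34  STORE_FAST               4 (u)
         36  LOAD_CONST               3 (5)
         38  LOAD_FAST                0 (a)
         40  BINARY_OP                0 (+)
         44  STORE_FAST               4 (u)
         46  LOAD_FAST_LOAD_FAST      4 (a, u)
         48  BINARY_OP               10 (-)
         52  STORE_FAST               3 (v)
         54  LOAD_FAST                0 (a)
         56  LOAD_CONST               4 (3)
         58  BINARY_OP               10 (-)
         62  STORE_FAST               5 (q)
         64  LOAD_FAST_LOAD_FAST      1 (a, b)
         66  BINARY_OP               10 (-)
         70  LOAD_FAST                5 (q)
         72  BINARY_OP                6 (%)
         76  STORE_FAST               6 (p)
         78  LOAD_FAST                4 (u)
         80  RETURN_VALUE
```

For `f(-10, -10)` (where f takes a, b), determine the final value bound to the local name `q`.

-13

LOAD_FAST_LOAD_FAST b,b → push -10,-10. Stack: [-10, -10]
BINARY_OP % → -10 % -10 = 0. Stack: [0]
STORE_FAST z → z=0. Stack: []
LOAD_FAST z → push 0. Stack: [0]
LOAD_CONST → push 7. Stack: [0, 7]
BINARY_OP + → 0 + 7 = 7. Stack: [7]
LOAD_CONST → push 11. Stack: [7, 11]
BINARY_OP + → 7 + 11 = 18. Stack: [18]
STORE_FAST v → v=18. Stack: []
LOAD_CONST → push 7. Stack: [7]
LOAD_FAST v → push 18. Stack: [7, 18]
BINARY_OP | → 7 | 18 = 23. Stack: [23]
STORE_FAST u → u=23. Stack: []
LOAD_CONST → push 5. Stack: [5]
LOAD_FAST a → push -10. Stack: [5, -10]
BINARY_OP + → 5 + -10 = -5. Stack: [-5]
STORE_FAST u → u=-5. Stack: []
LOAD_FAST_LOAD_FAST a,u → push -10,-5. Stack: [-10, -5]
BINARY_OP - → -10 - -5 = -5. Stack: [-5]
STORE_FAST v → v=-5. Stack: []
LOAD_FAST a → push -10. Stack: [-10]
LOAD_CONST → push 3. Stack: [-10, 3]
BINARY_OP - → -10 - 3 = -13. Stack: [-13]
STORE_FAST q → q=-13. Stack: []
LOAD_FAST_LOAD_FAST a,b → push -10,-10. Stack: [-10, -10]
BINARY_OP - → -10 - -10 = 0. Stack: [0]
LOAD_FAST q → push -13. Stack: [0, -13]
BINARY_OP % → 0 % -13 = 0. Stack: [0]
STORE_FAST p → p=0. Stack: []
LOAD_FAST u → push -5. Stack: [-5]
RETURN_VALUE → return -5.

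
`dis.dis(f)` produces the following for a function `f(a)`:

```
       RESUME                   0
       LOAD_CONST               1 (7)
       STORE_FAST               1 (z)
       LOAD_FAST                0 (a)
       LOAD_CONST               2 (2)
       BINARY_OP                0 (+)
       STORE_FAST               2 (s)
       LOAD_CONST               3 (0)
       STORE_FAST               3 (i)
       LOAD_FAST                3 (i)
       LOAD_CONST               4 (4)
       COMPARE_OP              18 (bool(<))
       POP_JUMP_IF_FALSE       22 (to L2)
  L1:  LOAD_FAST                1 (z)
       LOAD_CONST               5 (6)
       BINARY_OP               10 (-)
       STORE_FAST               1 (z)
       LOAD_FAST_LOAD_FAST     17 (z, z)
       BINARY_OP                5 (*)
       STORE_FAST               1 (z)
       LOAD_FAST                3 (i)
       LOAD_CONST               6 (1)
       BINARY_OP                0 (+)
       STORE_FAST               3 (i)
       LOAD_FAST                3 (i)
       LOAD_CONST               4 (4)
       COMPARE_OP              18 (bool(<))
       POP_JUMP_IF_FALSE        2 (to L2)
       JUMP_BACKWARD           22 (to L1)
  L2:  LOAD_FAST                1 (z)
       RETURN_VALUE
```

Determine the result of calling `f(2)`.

LOAD_CONST → push 7
STORE_FAST z → z=7
LOAD_FAST a → push 2
LOAD_CONST → push 2
BINARY_OP + → 2 + 2 = 4
STORE_FAST s → s=4
LOAD_CONST → push 0
STORE_FAST i → i=0
LOAD_FAST i → push 0
LOAD_CONST → push 4
COMPARE_OP bool(<) → 0 vs 4 = True
POP_JUMP_IF_FALSE → pop True; no jump
LOAD_FAST z → push 7
LOAD_CONST → push 6
BINARY_OP - → 7 - 6 = 1
STORE_FAST z → z=1
LOAD_FAST_LOAD_FAST z,z → push 1,1
BINARY_OP * → 1 * 1 = 1
STORE_FAST z → z=1
LOAD_FAST i → push 0
LOAD_CONST → push 1
BINARY_OP + → 0 + 1 = 1
STORE_FAST i → i=1
LOAD_FAST i → push 1
LOAD_CONST → push 4
COMPARE_OP bool(<) → 1 vs 4 = True
POP_JUMP_IF_FALSE → pop True; no jump
LOAD_FAST z → push 1
LOAD_CONST → push 6
BINARY_OP - → 1 - 6 = -5
STORE_FAST z → z=-5
LOAD_FAST_LOAD_FAST z,z → push -5,-5
BINARY_OP * → -5 * -5 = 25
STORE_FAST z → z=25
LOAD_FAST i → push 1
LOAD_CONST → push 1
BINARY_OP + → 1 + 1 = 2
STORE_FAST i → i=2
LOAD_FAST i → push 2
LOAD_CONST → push 4
COMPARE_OP bool(<) → 2 vs 4 = True
POP_JUMP_IF_FALSE → pop True; no jump
LOAD_FAST z → push 25
LOAD_CONST → push 6
BINARY_OP - → 25 - 6 = 19
STORE_FAST z → z=19
LOAD_FAST_LOAD_FAST z,z → push 19,19
BINARY_OP * → 19 * 19 = 361
STORE_FAST z → z=361
LOAD_FAST i → push 2
LOAD_CONST → push 1
BINARY_OP + → 2 + 1 = 3
STORE_FAST i → i=3
LOAD_FAST i → push 3
LOAD_CONST → push 4
COMPARE_OP bool(<) → 3 vs 4 = True
POP_JUMP_IF_FALSE → pop True; no jump
LOAD_FAST z → push 361
LOAD_CONST → push 6
BINARY_OP - → 361 - 6 = 355
STORE_FAST z → z=355
LOAD_FAST_LOAD_FAST z,z → push 355,355
BINARY_OP * → 355 * 355 = 126025
STORE_FAST z → z=126025
LOAD_FAST i → push 3
LOAD_CONST → push 1
BINARY_OP + → 3 + 1 = 4
STORE_FAST i → i=4
LOAD_FAST i → push 4
LOAD_CONST → push 4
COMPARE_OP bool(<) → 4 vs 4 = False
POP_JUMP_IF_FALSE → pop False; jump
LOAD_FAST z → push 126025
RETURN_VALUE → return 126025.

126025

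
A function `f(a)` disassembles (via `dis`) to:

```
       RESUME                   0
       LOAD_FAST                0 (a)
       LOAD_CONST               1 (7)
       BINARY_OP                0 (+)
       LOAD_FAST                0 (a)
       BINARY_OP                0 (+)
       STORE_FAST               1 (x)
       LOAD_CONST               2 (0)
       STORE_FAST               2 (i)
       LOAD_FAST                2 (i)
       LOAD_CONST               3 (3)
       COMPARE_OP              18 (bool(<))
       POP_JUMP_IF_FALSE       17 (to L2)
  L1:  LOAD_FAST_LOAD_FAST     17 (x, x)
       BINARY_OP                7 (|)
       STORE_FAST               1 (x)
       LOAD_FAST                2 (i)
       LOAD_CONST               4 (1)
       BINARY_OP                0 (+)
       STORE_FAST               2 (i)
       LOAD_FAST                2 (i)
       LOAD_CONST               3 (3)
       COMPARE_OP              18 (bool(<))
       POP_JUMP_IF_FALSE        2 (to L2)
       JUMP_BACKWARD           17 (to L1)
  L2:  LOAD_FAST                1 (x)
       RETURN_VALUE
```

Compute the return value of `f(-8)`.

-9

LOAD_FAST a → push -8. Stack: [-8]
LOAD_CONST → push 7. Stack: [-8, 7]
BINARY_OP + → -8 + 7 = -1. Stack: [-1]
LOAD_FAST a → push -8. Stack: [-1, -8]
BINARY_OP + → -1 + -8 = -9. Stack: [-9]
STORE_FAST x → x=-9. Stack: []
LOAD_CONST → push 0. Stack: [0]
STORE_FAST i → i=0. Stack: []
LOAD_FAST i → push 0. Stack: [0]
LOAD_CONST → push 3. Stack: [0, 3]
COMPARE_OP bool(<) → 0 vs 3 = True. Stack: [True]
POP_JUMP_IF_FALSE → pop True; no jump. Stack: []
LOAD_FAST_LOAD_FAST x,x → push -9,-9. Stack: [-9, -9]
BINARY_OP | → -9 | -9 = -9. Stack: [-9]
STORE_FAST x → x=-9. Stack: []
LOAD_FAST i → push 0. Stack: [0]
LOAD_CONST → push 1. Stack: [0, 1]
BINARY_OP + → 0 + 1 = 1. Stack: [1]
STORE_FAST i → i=1. Stack: []
LOAD_FAST i → push 1. Stack: [1]
LOAD_CONST → push 3. Stack: [1, 3]
COMPARE_OP bool(<) → 1 vs 3 = True. Stack: [True]
POP_JUMP_IF_FALSE → pop True; no jump. Stack: []
LOAD_FAST_LOAD_FAST x,x → push -9,-9. Stack: [-9, -9]
BINARY_OP | → -9 | -9 = -9. Stack: [-9]
STORE_FAST x → x=-9. Stack: []
LOAD_FAST i → push 1. Stack: [1]
LOAD_CONST → push 1. Stack: [1, 1]
BINARY_OP + → 1 + 1 = 2. Stack: [2]
STORE_FAST i → i=2. Stack: []
LOAD_FAST i → push 2. Stack: [2]
LOAD_CONST → push 3. Stack: [2, 3]
COMPARE_OP bool(<) → 2 vs 3 = True. Stack: [True]
POP_JUMP_IF_FALSE → pop True; no jump. Stack: []
LOAD_FAST_LOAD_FAST x,x → push -9,-9. Stack: [-9, -9]
BINARY_OP | → -9 | -9 = -9. Stack: [-9]
STORE_FAST x → x=-9. Stack: []
LOAD_FAST i → push 2. Stack: [2]
LOAD_CONST → push 1. Stack: [2, 1]
BINARY_OP + → 2 + 1 = 3. Stack: [3]
STORE_FAST i → i=3. Stack: []
LOAD_FAST i → push 3. Stack: [3]
LOAD_CONST → push 3. Stack: [3, 3]
COMPARE_OP bool(<) → 3 vs 3 = False. Stack: [False]
POP_JUMP_IF_FALSE → pop False; jump. Stack: []
LOAD_FAST x → push -9. Stack: [-9]
RETURN_VALUE → return -9.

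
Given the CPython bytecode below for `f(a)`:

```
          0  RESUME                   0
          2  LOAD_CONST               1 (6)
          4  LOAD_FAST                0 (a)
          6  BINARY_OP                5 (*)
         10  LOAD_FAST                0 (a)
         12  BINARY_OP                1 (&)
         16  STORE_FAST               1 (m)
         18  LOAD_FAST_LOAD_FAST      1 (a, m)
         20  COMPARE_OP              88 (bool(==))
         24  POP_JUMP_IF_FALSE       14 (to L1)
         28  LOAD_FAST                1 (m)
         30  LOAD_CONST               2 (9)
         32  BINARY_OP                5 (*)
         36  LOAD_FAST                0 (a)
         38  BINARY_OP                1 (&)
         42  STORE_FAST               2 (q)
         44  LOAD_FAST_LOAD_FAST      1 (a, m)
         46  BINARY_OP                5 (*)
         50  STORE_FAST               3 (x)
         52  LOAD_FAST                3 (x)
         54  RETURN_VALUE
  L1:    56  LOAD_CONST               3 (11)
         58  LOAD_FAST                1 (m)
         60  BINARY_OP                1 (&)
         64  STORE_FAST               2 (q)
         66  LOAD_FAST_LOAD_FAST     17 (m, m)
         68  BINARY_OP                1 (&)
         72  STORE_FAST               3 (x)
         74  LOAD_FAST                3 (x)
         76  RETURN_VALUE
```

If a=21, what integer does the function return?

20

LOAD_CONST → push 6. Stack: [6]
LOAD_FAST a → push 21. Stack: [6, 21]
BINARY_OP * → 6 * 21 = 126. Stack: [126]
LOAD_FAST a → push 21. Stack: [126, 21]
BINARY_OP & → 126 & 21 = 20. Stack: [20]
STORE_FAST m → m=20. Stack: []
LOAD_FAST_LOAD_FAST a,m → push 21,20. Stack: [21, 20]
COMPARE_OP bool(==) → 21 vs 20 = False. Stack: [False]
POP_JUMP_IF_FALSE → pop False; jump. Stack: []
LOAD_CONST → push 11. Stack: [11]
LOAD_FAST m → push 20. Stack: [11, 20]
BINARY_OP & → 11 & 20 = 0. Stack: [0]
STORE_FAST q → q=0. Stack: []
LOAD_FAST_LOAD_FAST m,m → push 20,20. Stack: [20, 20]
BINARY_OP & → 20 & 20 = 20. Stack: [20]
STORE_FAST x → x=20. Stack: []
LOAD_FAST x → push 20. Stack: [20]
RETURN_VALUE → return 20.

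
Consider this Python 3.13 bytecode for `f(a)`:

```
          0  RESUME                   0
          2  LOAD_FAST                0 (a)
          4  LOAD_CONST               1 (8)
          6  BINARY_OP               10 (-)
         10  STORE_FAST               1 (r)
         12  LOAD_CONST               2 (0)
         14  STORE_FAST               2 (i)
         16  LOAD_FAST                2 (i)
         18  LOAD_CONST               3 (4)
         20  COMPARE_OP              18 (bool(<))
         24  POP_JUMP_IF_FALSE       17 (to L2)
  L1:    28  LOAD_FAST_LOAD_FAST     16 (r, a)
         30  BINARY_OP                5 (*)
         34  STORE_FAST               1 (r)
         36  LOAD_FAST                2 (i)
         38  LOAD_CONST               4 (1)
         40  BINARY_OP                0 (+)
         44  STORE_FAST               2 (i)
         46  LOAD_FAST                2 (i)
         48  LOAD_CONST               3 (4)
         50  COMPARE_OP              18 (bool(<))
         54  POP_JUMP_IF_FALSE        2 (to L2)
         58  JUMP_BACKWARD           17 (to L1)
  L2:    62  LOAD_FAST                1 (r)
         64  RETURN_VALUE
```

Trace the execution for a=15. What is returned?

354375

LOAD_FAST a → push 15. Stack: [15]
LOAD_CONST → push 8. Stack: [15, 8]
BINARY_OP - → 15 - 8 = 7. Stack: [7]
STORE_FAST r → r=7. Stack: []
LOAD_CONST → push 0. Stack: [0]
STORE_FAST i → i=0. Stack: []
LOAD_FAST i → push 0. Stack: [0]
LOAD_CONST → push 4. Stack: [0, 4]
COMPARE_OP bool(<) → 0 vs 4 = True. Stack: [True]
POP_JUMP_IF_FALSE → pop True; no jump. Stack: []
LOAD_FAST_LOAD_FAST r,a → push 7,15. Stack: [7, 15]
BINARY_OP * → 7 * 15 = 105. Stack: [105]
STORE_FAST r → r=105. Stack: []
LOAD_FAST i → push 0. Stack: [0]
LOAD_CONST → push 1. Stack: [0, 1]
BINARY_OP + → 0 + 1 = 1. Stack: [1]
STORE_FAST i → i=1. Stack: []
LOAD_FAST i → push 1. Stack: [1]
LOAD_CONST → push 4. Stack: [1, 4]
COMPARE_OP bool(<) → 1 vs 4 = True. Stack: [True]
POP_JUMP_IF_FALSE → pop True; no jump. Stack: []
LOAD_FAST_LOAD_FAST r,a → push 105,15. Stack: [105, 15]
BINARY_OP * → 105 * 15 = 1575. Stack: [1575]
STORE_FAST r → r=1575. Stack: []
LOAD_FAST i → push 1. Stack: [1]
LOAD_CONST → push 1. Stack: [1, 1]
BINARY_OP + → 1 + 1 = 2. Stack: [2]
STORE_FAST i → i=2. Stack: []
LOAD_FAST i → push 2. Stack: [2]
LOAD_CONST → push 4. Stack: [2, 4]
COMPARE_OP bool(<) → 2 vs 4 = True. Stack: [True]
POP_JUMP_IF_FALSE → pop True; no jump. Stack: []
LOAD_FAST_LOAD_FAST r,a → push 1575,15. Stack: [1575, 15]
BINARY_OP * → 1575 * 15 = 23625. Stack: [23625]
STORE_FAST r → r=23625. Stack: []
LOAD_FAST i → push 2. Stack: [2]
LOAD_CONST → push 1. Stack: [2, 1]
BINARY_OP + → 2 + 1 = 3. Stack: [3]
STORE_FAST i → i=3. Stack: []
LOAD_FAST i → push 3. Stack: [3]
LOAD_CONST → push 4. Stack: [3, 4]
COMPARE_OP bool(<) → 3 vs 4 = True. Stack: [True]
POP_JUMP_IF_FALSE → pop True; no jump. Stack: []
LOAD_FAST_LOAD_FAST r,a → push 23625,15. Stack: [23625, 15]
BINARY_OP * → 23625 * 15 = 354375. Stack: [354375]
STORE_FAST r → r=354375. Stack: []
LOAD_FAST i → push 3. Stack: [3]
LOAD_CONST → push 1. Stack: [3, 1]
BINARY_OP + → 3 + 1 = 4. Stack: [4]
STORE_FAST i → i=4. Stack: []
LOAD_FAST i → push 4. Stack: [4]
LOAD_CONST → push 4. Stack: [4, 4]
COMPARE_OP bool(<) → 4 vs 4 = False. Stack: [False]
POP_JUMP_IF_FALSE → pop False; jump. Stack: []
LOAD_FAST r → push 354375. Stack: [354375]
RETURN_VALUE → return 354375.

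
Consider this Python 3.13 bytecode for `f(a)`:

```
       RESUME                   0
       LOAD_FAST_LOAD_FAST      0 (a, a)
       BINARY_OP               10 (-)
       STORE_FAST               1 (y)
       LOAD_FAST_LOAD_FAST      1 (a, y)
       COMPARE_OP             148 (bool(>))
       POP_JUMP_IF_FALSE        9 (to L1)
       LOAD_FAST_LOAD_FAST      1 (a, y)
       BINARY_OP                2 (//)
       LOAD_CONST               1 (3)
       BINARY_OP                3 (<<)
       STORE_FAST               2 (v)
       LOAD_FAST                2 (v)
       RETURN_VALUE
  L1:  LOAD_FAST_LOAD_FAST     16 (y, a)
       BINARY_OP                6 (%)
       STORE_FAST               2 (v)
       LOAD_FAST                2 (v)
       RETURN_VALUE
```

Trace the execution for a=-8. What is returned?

LOAD_FAST_LOAD_FAST a,a → push -8,-8. Stack: [-8, -8]
BINARY_OP - → -8 - -8 = 0. Stack: [0]
STORE_FAST y → y=0. Stack: []
LOAD_FAST_LOAD_FAST a,y → push -8,0. Stack: [-8, 0]
COMPARE_OP bool(>) → -8 vs 0 = False. Stack: [False]
POP_JUMP_IF_FALSE → pop False; jump. Stack: []
LOAD_FAST_LOAD_FAST y,a → push 0,-8. Stack: [0, -8]
BINARY_OP % → 0 % -8 = 0. Stack: [0]
STORE_FAST v → v=0. Stack: []
LOAD_FAST v → push 0. Stack: [0]
RETURN_VALUE → return 0.

0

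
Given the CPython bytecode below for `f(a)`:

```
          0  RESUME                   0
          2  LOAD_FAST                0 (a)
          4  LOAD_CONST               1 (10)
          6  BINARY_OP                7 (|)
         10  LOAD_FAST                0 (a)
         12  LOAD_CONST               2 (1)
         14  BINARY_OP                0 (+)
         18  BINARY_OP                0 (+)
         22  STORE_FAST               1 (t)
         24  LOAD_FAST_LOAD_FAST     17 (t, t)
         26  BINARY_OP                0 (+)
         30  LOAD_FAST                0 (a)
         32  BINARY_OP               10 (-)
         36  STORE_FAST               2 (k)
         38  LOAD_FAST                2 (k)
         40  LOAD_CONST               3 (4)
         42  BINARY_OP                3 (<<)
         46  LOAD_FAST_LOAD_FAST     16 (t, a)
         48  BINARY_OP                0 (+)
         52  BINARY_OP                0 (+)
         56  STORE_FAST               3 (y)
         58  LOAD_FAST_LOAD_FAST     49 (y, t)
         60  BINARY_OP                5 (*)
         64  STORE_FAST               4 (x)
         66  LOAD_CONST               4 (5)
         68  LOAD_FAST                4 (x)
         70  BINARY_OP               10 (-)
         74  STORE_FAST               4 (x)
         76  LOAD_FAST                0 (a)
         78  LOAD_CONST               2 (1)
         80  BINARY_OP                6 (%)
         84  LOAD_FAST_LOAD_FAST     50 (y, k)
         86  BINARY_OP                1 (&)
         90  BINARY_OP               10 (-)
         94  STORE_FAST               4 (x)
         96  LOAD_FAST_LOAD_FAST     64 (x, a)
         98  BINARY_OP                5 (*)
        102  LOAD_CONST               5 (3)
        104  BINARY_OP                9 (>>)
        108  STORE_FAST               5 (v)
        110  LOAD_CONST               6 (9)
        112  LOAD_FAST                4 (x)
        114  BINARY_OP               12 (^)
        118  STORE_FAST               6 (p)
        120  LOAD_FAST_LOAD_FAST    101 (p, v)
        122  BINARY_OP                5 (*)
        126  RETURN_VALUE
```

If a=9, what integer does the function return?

828

LOAD_FAST a → push 9. Stack: [9]
LOAD_CONST → push 10. Stack: [9, 10]
BINARY_OP | → 9 | 10 = 11. Stack: [11]
LOAD_FAST a → push 9. Stack: [11, 9]
LOAD_CONST → push 1. Stack: [11, 9, 1]
BINARY_OP + → 9 + 1 = 10. Stack: [11, 10]
BINARY_OP + → 11 + 10 = 21. Stack: [21]
STORE_FAST t → t=21. Stack: []
LOAD_FAST_LOAD_FAST t,t → push 21,21. Stack: [21, 21]
BINARY_OP + → 21 + 21 = 42. Stack: [42]
LOAD_FAST a → push 9. Stack: [42, 9]
BINARY_OP - → 42 - 9 = 33. Stack: [33]
STORE_FAST k → k=33. Stack: []
LOAD_FAST k → push 33. Stack: [33]
LOAD_CONST → push 4. Stack: [33, 4]
BINARY_OP << → 33 << 4 = 528. Stack: [528]
LOAD_FAST_LOAD_FAST t,a → push 21,9. Stack: [528, 21, 9]
BINARY_OP + → 21 + 9 = 30. Stack: [528, 30]
BINARY_OP + → 528 + 30 = 558. Stack: [558]
STORE_FAST y → y=558. Stack: []
LOAD_FAST_LOAD_FAST y,t → push 558,21. Stack: [558, 21]
BINARY_OP * → 558 * 21 = 11718. Stack: [11718]
STORE_FAST x → x=11718. Stack: []
LOAD_CONST → push 5. Stack: [5]
LOAD_FAST x → push 11718. Stack: [5, 11718]
BINARY_OP - → 5 - 11718 = -11713. Stack: [-11713]
STORE_FAST x → x=-11713. Stack: []
LOAD_FAST a → push 9. Stack: [9]
LOAD_CONST → push 1. Stack: [9, 1]
BINARY_OP % → 9 % 1 = 0. Stack: [0]
LOAD_FAST_LOAD_FAST y,k → push 558,33. Stack: [0, 558, 33]
BINARY_OP & → 558 & 33 = 32. Stack: [0, 32]
BINARY_OP - → 0 - 32 = -32. Stack: [-32]
STORE_FAST x → x=-32. Stack: []
LOAD_FAST_LOAD_FAST x,a → push -32,9. Stack: [-32, 9]
BINARY_OP * → -32 * 9 = -288. Stack: [-288]
LOAD_CONST → push 3. Stack: [-288, 3]
BINARY_OP >> → -288 >> 3 = -36. Stack: [-36]
STORE_FAST v → v=-36. Stack: []
LOAD_CONST → push 9. Stack: [9]
LOAD_FAST x → push -32. Stack: [9, -32]
BINARY_OP ^ → 9 ^ -32 = -23. Stack: [-23]
STORE_FAST p → p=-23. Stack: []
LOAD_FAST_LOAD_FAST p,v → push -23,-36. Stack: [-23, -36]
BINARY_OP * → -23 * -36 = 828. Stack: [828]
RETURN_VALUE → return 828.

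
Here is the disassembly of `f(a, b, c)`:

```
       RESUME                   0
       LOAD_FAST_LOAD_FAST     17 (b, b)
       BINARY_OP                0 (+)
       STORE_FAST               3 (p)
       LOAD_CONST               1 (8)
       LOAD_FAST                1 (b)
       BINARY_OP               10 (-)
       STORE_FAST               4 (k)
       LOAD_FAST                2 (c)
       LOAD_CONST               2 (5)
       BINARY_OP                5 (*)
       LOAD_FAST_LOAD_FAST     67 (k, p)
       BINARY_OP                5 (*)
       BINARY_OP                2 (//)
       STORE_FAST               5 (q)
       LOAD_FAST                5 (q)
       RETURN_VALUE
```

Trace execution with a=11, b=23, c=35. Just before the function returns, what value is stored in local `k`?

-15

LOAD_FAST_LOAD_FAST b,b → push 23,23. Stack: [23, 23]
BINARY_OP + → 23 + 23 = 46. Stack: [46]
STORE_FAST p → p=46. Stack: []
LOAD_CONST → push 8. Stack: [8]
LOAD_FAST b → push 23. Stack: [8, 23]
BINARY_OP - → 8 - 23 = -15. Stack: [-15]
STORE_FAST k → k=-15. Stack: []
LOAD_FAST c → push 35. Stack: [35]
LOAD_CONST → push 5. Stack: [35, 5]
BINARY_OP * → 35 * 5 = 175. Stack: [175]
LOAD_FAST_LOAD_FAST k,p → push -15,46. Stack: [175, -15, 46]
BINARY_OP * → -15 * 46 = -690. Stack: [175, -690]
BINARY_OP // → 175 // -690 = -1. Stack: [-1]
STORE_FAST q → q=-1. Stack: []
LOAD_FAST q → push -1. Stack: [-1]
RETURN_VALUE → return -1.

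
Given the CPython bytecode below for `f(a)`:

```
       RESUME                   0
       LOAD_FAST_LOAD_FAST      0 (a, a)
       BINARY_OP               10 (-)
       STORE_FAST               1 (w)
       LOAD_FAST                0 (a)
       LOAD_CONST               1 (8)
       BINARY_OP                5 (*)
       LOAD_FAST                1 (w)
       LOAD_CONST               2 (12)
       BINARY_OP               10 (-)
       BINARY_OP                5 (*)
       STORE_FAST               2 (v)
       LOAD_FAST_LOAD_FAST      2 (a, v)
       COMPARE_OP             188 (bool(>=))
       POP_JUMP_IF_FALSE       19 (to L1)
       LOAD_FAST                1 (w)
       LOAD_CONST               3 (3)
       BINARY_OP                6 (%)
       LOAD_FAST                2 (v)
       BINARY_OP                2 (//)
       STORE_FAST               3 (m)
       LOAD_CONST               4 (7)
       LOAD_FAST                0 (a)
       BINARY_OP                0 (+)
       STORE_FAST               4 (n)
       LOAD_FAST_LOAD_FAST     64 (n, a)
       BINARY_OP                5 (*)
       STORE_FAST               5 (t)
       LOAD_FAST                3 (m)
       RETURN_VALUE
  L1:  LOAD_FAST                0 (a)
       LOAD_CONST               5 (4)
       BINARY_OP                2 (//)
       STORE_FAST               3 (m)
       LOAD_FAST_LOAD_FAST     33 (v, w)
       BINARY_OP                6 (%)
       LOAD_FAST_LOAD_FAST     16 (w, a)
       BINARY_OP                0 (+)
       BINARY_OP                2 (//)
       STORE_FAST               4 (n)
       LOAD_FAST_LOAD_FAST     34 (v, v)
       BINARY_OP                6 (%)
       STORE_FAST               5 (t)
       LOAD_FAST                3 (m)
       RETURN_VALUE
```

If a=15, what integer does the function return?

LOAD_FAST_LOAD_FAST a,a → push 15,15. Stack: [15, 15]
BINARY_OP - → 15 - 15 = 0. Stack: [0]
STORE_FAST w → w=0. Stack: []
LOAD_FAST a → push 15. Stack: [15]
LOAD_CONST → push 8. Stack: [15, 8]
BINARY_OP * → 15 * 8 = 120. Stack: [120]
LOAD_FAST w → push 0. Stack: [120, 0]
LOAD_CONST → push 12. Stack: [120, 0, 12]
BINARY_OP - → 0 - 12 = -12. Stack: [120, -12]
BINARY_OP * → 120 * -12 = -1440. Stack: [-1440]
STORE_FAST v → v=-1440. Stack: []
LOAD_FAST_LOAD_FAST a,v → push 15,-1440. Stack: [15, -1440]
COMPARE_OP bool(>=) → 15 vs -1440 = True. Stack: [True]
POP_JUMP_IF_FALSE → pop True; no jump. Stack: []
LOAD_FAST w → push 0. Stack: [0]
LOAD_CONST → push 3. Stack: [0, 3]
BINARY_OP % → 0 % 3 = 0. Stack: [0]
LOAD_FAST v → push -1440. Stack: [0, -1440]
BINARY_OP // → 0 // -1440 = 0. Stack: [0]
STORE_FAST m → m=0. Stack: []
LOAD_CONST → push 7. Stack: [7]
LOAD_FAST a → push 15. Stack: [7, 15]
BINARY_OP + → 7 + 15 = 22. Stack: [22]
STORE_FAST n → n=22. Stack: []
LOAD_FAST_LOAD_FAST n,a → push 22,15. Stack: [22, 15]
BINARY_OP * → 22 * 15 = 330. Stack: [330]
STORE_FAST t → t=330. Stack: []
LOAD_FAST m → push 0. Stack: [0]
RETURN_VALUE → return 0.

0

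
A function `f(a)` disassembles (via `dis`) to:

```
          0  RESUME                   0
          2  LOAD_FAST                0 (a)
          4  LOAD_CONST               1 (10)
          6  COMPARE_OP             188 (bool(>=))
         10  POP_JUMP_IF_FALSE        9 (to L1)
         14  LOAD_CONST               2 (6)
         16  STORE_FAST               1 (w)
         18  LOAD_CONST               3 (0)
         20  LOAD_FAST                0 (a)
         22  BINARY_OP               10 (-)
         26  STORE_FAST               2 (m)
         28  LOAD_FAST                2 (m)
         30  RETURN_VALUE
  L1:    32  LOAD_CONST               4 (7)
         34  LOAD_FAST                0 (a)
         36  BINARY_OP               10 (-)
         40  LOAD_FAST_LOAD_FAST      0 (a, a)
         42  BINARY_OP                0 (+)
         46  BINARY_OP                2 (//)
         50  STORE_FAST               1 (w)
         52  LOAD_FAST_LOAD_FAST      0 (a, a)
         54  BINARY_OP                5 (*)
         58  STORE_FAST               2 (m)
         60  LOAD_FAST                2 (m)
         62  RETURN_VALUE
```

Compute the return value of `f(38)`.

-38

LOAD_FAST a → push 38. Stack: [38]
LOAD_CONST → push 10. Stack: [38, 10]
COMPARE_OP bool(>=) → 38 vs 10 = True. Stack: [True]
POP_JUMP_IF_FALSE → pop True; no jump. Stack: []
LOAD_CONST → push 6. Stack: [6]
STORE_FAST w → w=6. Stack: []
LOAD_CONST → push 0. Stack: [0]
LOAD_FAST a → push 38. Stack: [0, 38]
BINARY_OP - → 0 - 38 = -38. Stack: [-38]
STORE_FAST m → m=-38. Stack: []
LOAD_FAST m → push -38. Stack: [-38]
RETURN_VALUE → return -38.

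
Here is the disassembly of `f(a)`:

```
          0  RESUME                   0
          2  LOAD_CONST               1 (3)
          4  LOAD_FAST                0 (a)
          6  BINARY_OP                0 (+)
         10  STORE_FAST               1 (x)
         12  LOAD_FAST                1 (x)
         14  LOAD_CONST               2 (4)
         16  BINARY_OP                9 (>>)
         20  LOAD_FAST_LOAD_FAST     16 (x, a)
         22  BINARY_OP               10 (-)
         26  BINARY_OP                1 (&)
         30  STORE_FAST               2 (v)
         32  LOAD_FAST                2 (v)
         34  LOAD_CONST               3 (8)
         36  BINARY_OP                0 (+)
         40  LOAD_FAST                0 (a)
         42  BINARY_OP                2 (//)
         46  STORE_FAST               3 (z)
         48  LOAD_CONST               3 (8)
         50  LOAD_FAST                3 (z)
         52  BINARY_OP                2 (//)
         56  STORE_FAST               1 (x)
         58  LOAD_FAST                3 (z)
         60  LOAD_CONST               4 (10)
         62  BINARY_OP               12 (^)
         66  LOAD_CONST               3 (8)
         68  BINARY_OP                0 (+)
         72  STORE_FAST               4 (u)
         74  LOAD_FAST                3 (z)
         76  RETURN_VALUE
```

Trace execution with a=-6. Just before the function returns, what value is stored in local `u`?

LOAD_CONST → push 3. Stack: [3]
LOAD_FAST a → push -6. Stack: [3, -6]
BINARY_OP + → 3 + -6 = -3. Stack: [-3]
STORE_FAST x → x=-3. Stack: []
LOAD_FAST x → push -3. Stack: [-3]
LOAD_CONST → push 4. Stack: [-3, 4]
BINARY_OP >> → -3 >> 4 = -1. Stack: [-1]
LOAD_FAST_LOAD_FAST x,a → push -3,-6. Stack: [-1, -3, -6]
BINARY_OP - → -3 - -6 = 3. Stack: [-1, 3]
BINARY_OP & → -1 & 3 = 3. Stack: [3]
STORE_FAST v → v=3. Stack: []
LOAD_FAST v → push 3. Stack: [3]
LOAD_CONST → push 8. Stack: [3, 8]
BINARY_OP + → 3 + 8 = 11. Stack: [11]
LOAD_FAST a → push -6. Stack: [11, -6]
BINARY_OP // → 11 // -6 = -2. Stack: [-2]
STORE_FAST z → z=-2. Stack: []
LOAD_CONST → push 8. Stack: [8]
LOAD_FAST z → push -2. Stack: [8, -2]
BINARY_OP // → 8 // -2 = -4. Stack: [-4]
STORE_FAST x → x=-4. Stack: []
LOAD_FAST z → push -2. Stack: [-2]
LOAD_CONST → push 10. Stack: [-2, 10]
BINARY_OP ^ → -2 ^ 10 = -12. Stack: [-12]
LOAD_CONST → push 8. Stack: [-12, 8]
BINARY_OP + → -12 + 8 = -4. Stack: [-4]
STORE_FAST u → u=-4. Stack: []
LOAD_FAST z → push -2. Stack: [-2]
RETURN_VALUE → return -2.

-4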